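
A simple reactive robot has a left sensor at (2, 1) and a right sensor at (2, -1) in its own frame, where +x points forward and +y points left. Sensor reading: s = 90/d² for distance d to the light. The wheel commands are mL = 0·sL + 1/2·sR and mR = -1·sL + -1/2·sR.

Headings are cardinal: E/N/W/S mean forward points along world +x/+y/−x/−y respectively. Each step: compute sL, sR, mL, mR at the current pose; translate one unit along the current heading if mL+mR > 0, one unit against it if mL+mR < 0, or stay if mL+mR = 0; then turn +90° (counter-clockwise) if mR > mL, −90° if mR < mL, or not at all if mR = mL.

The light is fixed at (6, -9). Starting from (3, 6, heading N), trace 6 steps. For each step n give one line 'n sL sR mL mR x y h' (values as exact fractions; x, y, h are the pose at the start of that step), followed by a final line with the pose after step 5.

n=0: pose=(3,6,N); sL=18/61, sR=90/293; mL=45/293, mR=-8019/17873; mL+mR=-18/61 → advance -1; mR−mL=-10764/17873 → turn -1·90°
n=1: pose=(3,5,E); sL=45/113, sR=9/17; mL=9/34, mR=-2547/3842; mL+mR=-45/113 → advance -1; mR−mL=-1782/1921 → turn -1·90°
n=2: pose=(2,5,S); sL=10/17, sR=90/169; mL=45/169, mR=-2455/2873; mL+mR=-10/17 → advance -1; mR−mL=-3220/2873 → turn -1·90°
n=3: pose=(2,6,W); sL=45/116, sR=45/146; mL=45/292, mR=-2295/4234; mL+mR=-45/116 → advance -1; mR−mL=-5895/8468 → turn -1·90°
n=4: pose=(3,6,N); sL=18/61, sR=90/293; mL=45/293, mR=-8019/17873; mL+mR=-18/61 → advance -1; mR−mL=-10764/17873 → turn -1·90°
n=5: pose=(3,5,E); sL=45/113, sR=9/17; mL=9/34, mR=-2547/3842; mL+mR=-45/113 → advance -1; mR−mL=-1782/1921 → turn -1·90°

0 18/61 90/293 45/293 -8019/17873 3 6 N
1 45/113 9/17 9/34 -2547/3842 3 5 E
2 10/17 90/169 45/169 -2455/2873 2 5 S
3 45/116 45/146 45/292 -2295/4234 2 6 W
4 18/61 90/293 45/293 -8019/17873 3 6 N
5 45/113 9/17 9/34 -2547/3842 3 5 E
final 2 5 S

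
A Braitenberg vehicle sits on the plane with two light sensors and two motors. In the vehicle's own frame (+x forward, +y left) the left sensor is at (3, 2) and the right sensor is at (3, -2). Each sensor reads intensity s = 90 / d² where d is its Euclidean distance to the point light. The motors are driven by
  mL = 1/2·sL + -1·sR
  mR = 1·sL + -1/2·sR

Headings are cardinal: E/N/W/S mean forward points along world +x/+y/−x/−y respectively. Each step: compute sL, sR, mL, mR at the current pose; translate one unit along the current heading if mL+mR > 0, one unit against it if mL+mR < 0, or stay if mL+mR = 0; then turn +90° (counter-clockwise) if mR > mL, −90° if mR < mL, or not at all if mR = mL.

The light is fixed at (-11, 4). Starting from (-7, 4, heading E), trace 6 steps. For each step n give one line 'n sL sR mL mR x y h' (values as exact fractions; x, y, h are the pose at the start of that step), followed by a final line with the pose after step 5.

0 90/53 90/53 -45/53 45/53 -7 4 E
1 90/13 2 19/13 77/13 -7 4 N
2 45 9 27/2 81/2 -7 5 W
3 90/29 18 -477/29 -171/29 -8 5 S
4 45/26 5/2 -85/52 25/52 -8 6 E
5 18/5 90/41 -81/205 513/205 -9 6 N
final -9 7 W

n=0: pose=(-7,4,E); sL=90/53, sR=90/53; mL=-45/53, mR=45/53; mL+mR=0 → advance +0; mR−mL=90/53 → turn +1·90°
n=1: pose=(-7,4,N); sL=90/13, sR=2; mL=19/13, mR=77/13; mL+mR=96/13 → advance +1; mR−mL=58/13 → turn +1·90°
n=2: pose=(-7,5,W); sL=45, sR=9; mL=27/2, mR=81/2; mL+mR=54 → advance +1; mR−mL=27 → turn +1·90°
n=3: pose=(-8,5,S); sL=90/29, sR=18; mL=-477/29, mR=-171/29; mL+mR=-648/29 → advance -1; mR−mL=306/29 → turn +1·90°
n=4: pose=(-8,6,E); sL=45/26, sR=5/2; mL=-85/52, mR=25/52; mL+mR=-15/13 → advance -1; mR−mL=55/26 → turn +1·90°
n=5: pose=(-9,6,N); sL=18/5, sR=90/41; mL=-81/205, mR=513/205; mL+mR=432/205 → advance +1; mR−mL=594/205 → turn +1·90°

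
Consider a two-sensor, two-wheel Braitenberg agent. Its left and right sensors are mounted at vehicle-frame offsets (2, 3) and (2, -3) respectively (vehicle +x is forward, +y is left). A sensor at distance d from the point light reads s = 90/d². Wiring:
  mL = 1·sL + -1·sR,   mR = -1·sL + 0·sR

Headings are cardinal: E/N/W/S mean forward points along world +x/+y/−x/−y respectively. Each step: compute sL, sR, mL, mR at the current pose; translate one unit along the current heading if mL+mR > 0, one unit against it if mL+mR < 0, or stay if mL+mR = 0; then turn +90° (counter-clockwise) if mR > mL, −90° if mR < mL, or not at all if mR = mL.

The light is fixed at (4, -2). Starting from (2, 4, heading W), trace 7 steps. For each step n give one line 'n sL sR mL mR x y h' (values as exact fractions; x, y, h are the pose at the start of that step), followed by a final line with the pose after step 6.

n=0: pose=(2,4,W); sL=18/5, sR=90/97; mL=1296/485, mR=-18/5; mL+mR=-90/97 → advance -1; mR−mL=-3042/485 → turn -1·90°
n=1: pose=(3,4,N); sL=9/8, sR=45/34; mL=-27/136, mR=-9/8; mL+mR=-45/34 → advance -1; mR−mL=-63/68 → turn -1·90°
n=2: pose=(3,3,E); sL=18/13, sR=18; mL=-216/13, mR=-18/13; mL+mR=-18 → advance -1; mR−mL=198/13 → turn +1·90°
n=3: pose=(2,3,N); sL=45/37, sR=9/5; mL=-108/185, mR=-45/37; mL+mR=-9/5 → advance -1; mR−mL=-117/185 → turn -1·90°
n=4: pose=(2,2,E); sL=90/49, sR=90; mL=-4320/49, mR=-90/49; mL+mR=-90 → advance -1; mR−mL=4230/49 → turn +1·90°
n=5: pose=(1,2,N); sL=5/4, sR=5/2; mL=-5/4, mR=-5/4; mL+mR=-5/2 → advance -1; mR−mL=0 → turn +0·90°
n=6: pose=(1,1,N); sL=90/61, sR=18/5; mL=-648/305, mR=-90/61; mL+mR=-18/5 → advance -1; mR−mL=198/305 → turn +1·90°

0 18/5 90/97 1296/485 -18/5 2 4 W
1 9/8 45/34 -27/136 -9/8 3 4 N
2 18/13 18 -216/13 -18/13 3 3 E
3 45/37 9/5 -108/185 -45/37 2 3 N
4 90/49 90 -4320/49 -90/49 2 2 E
5 5/4 5/2 -5/4 -5/4 1 2 N
6 90/61 18/5 -648/305 -90/61 1 1 N
final 1 0 W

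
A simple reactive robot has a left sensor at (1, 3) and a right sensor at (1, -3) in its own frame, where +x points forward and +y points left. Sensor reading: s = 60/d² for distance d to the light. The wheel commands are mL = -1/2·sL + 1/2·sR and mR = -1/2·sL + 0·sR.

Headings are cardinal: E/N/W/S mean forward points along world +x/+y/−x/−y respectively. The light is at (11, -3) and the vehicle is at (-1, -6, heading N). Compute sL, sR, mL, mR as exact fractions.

left sensor world pos  = (-4, -5); dL² = 229
right sensor world pos = (2, -5); dR² = 85
sL = 60/229 = 60/229
sR = 60/85 = 12/17
mL = -1/2·sL + 1/2·sR = 864/3893
mR = -1/2·sL + 0·sR = -30/229

60/229 12/17 864/3893 -30/229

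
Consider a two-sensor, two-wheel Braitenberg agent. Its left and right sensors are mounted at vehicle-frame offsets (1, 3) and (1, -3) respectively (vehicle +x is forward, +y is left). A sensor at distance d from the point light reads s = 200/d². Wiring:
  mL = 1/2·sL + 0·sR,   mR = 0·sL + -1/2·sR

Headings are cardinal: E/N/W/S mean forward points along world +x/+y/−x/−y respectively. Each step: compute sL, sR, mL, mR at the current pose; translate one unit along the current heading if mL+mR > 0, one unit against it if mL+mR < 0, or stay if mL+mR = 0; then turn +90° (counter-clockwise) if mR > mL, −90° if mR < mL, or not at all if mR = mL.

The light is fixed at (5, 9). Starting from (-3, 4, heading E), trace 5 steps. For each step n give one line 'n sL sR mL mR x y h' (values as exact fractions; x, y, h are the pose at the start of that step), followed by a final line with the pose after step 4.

n=0: pose=(-3,4,E); sL=200/53, sR=200/113; mL=100/53, mR=-100/113; mL+mR=6000/5989 → advance +1; mR−mL=-16600/5989 → turn -1·90°
n=1: pose=(-2,4,S); sL=50/13, sR=25/17; mL=25/13, mR=-25/34; mL+mR=525/442 → advance +1; mR−mL=-1175/442 → turn -1·90°
n=2: pose=(-2,3,W); sL=40/29, sR=200/73; mL=20/29, mR=-100/73; mL+mR=-1440/2117 → advance -1; mR−mL=-4360/2117 → turn -1·90°
n=3: pose=(-1,3,N); sL=100/53, sR=100/17; mL=50/53, mR=-50/17; mL+mR=-1800/901 → advance -1; mR−mL=-3500/901 → turn -1·90°
n=4: pose=(-1,2,E); sL=200/41, sR=8/5; mL=100/41, mR=-4/5; mL+mR=336/205 → advance +1; mR−mL=-664/205 → turn -1·90°

0 200/53 200/113 100/53 -100/113 -3 4 E
1 50/13 25/17 25/13 -25/34 -2 4 S
2 40/29 200/73 20/29 -100/73 -2 3 W
3 100/53 100/17 50/53 -50/17 -1 3 N
4 200/41 8/5 100/41 -4/5 -1 2 E
final 0 2 S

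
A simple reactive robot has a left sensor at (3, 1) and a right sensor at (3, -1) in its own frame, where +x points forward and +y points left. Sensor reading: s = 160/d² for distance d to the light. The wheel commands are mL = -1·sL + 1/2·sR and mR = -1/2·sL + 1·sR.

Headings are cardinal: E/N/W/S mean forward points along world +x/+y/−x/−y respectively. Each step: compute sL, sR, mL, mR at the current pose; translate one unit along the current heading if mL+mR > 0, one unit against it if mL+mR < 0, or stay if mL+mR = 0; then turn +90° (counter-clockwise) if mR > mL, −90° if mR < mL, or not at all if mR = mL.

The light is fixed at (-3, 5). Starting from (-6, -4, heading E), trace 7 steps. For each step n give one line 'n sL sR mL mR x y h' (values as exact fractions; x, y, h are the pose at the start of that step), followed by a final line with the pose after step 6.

n=0: pose=(-6,-4,E); sL=5/2, sR=8/5; mL=-17/10, mR=7/20; mL+mR=-27/20 → advance -1; mR−mL=41/20 → turn +1·90°
n=1: pose=(-7,-4,N); sL=160/61, sR=32/9; mL=-464/549, mR=1232/549; mL+mR=256/183 → advance +1; mR−mL=1696/549 → turn +1·90°
n=2: pose=(-7,-3,W); sL=16/13, sR=80/49; mL=-264/637, mR=648/637; mL+mR=384/637 → advance +1; mR−mL=912/637 → turn +1·90°
n=3: pose=(-8,-3,S); sL=160/137, sR=160/157; mL=-14160/21509, mR=9360/21509; mL+mR=-4800/21509 → advance -1; mR−mL=23520/21509 → turn +1·90°
n=4: pose=(-8,-2,E); sL=4, sR=40/17; mL=-48/17, mR=6/17; mL+mR=-42/17 → advance -1; mR−mL=54/17 → turn +1·90°
n=5: pose=(-9,-2,N); sL=32/13, sR=160/41; mL=-272/533, mR=1424/533; mL+mR=1152/533 → advance +1; mR−mL=1696/533 → turn +1·90°
n=6: pose=(-9,-1,W); sL=16/13, sR=80/53; mL=-328/689, mR=616/689; mL+mR=288/689 → advance +1; mR−mL=944/689 → turn +1·90°

0 5/2 8/5 -17/10 7/20 -6 -4 E
1 160/61 32/9 -464/549 1232/549 -7 -4 N
2 16/13 80/49 -264/637 648/637 -7 -3 W
3 160/137 160/157 -14160/21509 9360/21509 -8 -3 S
4 4 40/17 -48/17 6/17 -8 -2 E
5 32/13 160/41 -272/533 1424/533 -9 -2 N
6 16/13 80/53 -328/689 616/689 -9 -1 W
final -10 -1 S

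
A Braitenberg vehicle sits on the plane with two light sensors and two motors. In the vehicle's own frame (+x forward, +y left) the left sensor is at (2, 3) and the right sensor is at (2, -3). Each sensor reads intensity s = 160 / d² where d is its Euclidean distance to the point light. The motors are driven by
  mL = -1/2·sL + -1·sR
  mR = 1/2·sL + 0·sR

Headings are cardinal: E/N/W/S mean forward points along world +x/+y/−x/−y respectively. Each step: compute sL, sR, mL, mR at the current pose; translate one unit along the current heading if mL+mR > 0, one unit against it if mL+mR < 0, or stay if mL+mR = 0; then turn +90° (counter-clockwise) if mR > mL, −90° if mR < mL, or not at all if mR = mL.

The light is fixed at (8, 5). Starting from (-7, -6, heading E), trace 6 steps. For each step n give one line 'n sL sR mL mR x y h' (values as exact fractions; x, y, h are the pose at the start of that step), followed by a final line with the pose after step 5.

n=0: pose=(-7,-6,E); sL=160/233, sR=32/73; mL=-13296/17009, mR=80/233; mL+mR=-32/73 → advance -1; mR−mL=19136/17009 → turn +1·90°
n=1: pose=(-8,-6,N); sL=80/221, sR=16/25; mL=-4536/5525, mR=40/221; mL+mR=-16/25 → advance -1; mR−mL=5536/5525 → turn +1·90°
n=2: pose=(-8,-7,W); sL=160/549, sR=32/81; mL=-2672/4941, mR=80/549; mL+mR=-32/81 → advance -1; mR−mL=3392/4941 → turn +1·90°
n=3: pose=(-7,-7,S); sL=8/17, sR=4/13; mL=-120/221, mR=4/17; mL+mR=-4/13 → advance -1; mR−mL=172/221 → turn +1·90°
n=4: pose=(-7,-6,E); sL=160/233, sR=32/73; mL=-13296/17009, mR=80/233; mL+mR=-32/73 → advance -1; mR−mL=19136/17009 → turn +1·90°
n=5: pose=(-8,-6,N); sL=80/221, sR=16/25; mL=-4536/5525, mR=40/221; mL+mR=-16/25 → advance -1; mR−mL=5536/5525 → turn +1·90°

0 160/233 32/73 -13296/17009 80/233 -7 -6 E
1 80/221 16/25 -4536/5525 40/221 -8 -6 N
2 160/549 32/81 -2672/4941 80/549 -8 -7 W
3 8/17 4/13 -120/221 4/17 -7 -7 S
4 160/233 32/73 -13296/17009 80/233 -7 -6 E
5 80/221 16/25 -4536/5525 40/221 -8 -6 N
final -8 -7 W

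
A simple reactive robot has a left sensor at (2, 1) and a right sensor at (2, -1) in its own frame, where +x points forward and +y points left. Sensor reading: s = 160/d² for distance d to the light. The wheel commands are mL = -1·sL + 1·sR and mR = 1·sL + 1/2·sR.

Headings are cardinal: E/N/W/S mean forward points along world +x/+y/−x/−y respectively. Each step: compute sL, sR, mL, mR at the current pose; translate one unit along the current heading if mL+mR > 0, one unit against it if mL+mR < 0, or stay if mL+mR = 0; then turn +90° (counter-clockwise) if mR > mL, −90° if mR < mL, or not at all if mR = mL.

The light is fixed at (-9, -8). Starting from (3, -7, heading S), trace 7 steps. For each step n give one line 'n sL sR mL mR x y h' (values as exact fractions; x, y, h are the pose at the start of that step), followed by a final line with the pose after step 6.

0 16/17 80/61 384/1037 1656/1037 3 -7 S
1 160/197 160/197 0 240/197 3 -8 E
2 40/37 4/5 -52/185 274/185 4 -8 N
3 160/121 32/25 -128/3025 5936/3025 4 -7 W
4 16/17 80/61 384/1037 1656/1037 3 -7 S
5 160/197 160/197 0 240/197 3 -8 E
6 40/37 4/5 -52/185 274/185 4 -8 N
final 4 -7 W

n=0: pose=(3,-7,S); sL=16/17, sR=80/61; mL=384/1037, mR=1656/1037; mL+mR=120/61 → advance +1; mR−mL=1272/1037 → turn +1·90°
n=1: pose=(3,-8,E); sL=160/197, sR=160/197; mL=0, mR=240/197; mL+mR=240/197 → advance +1; mR−mL=240/197 → turn +1·90°
n=2: pose=(4,-8,N); sL=40/37, sR=4/5; mL=-52/185, mR=274/185; mL+mR=6/5 → advance +1; mR−mL=326/185 → turn +1·90°
n=3: pose=(4,-7,W); sL=160/121, sR=32/25; mL=-128/3025, mR=5936/3025; mL+mR=48/25 → advance +1; mR−mL=6064/3025 → turn +1·90°
n=4: pose=(3,-7,S); sL=16/17, sR=80/61; mL=384/1037, mR=1656/1037; mL+mR=120/61 → advance +1; mR−mL=1272/1037 → turn +1·90°
n=5: pose=(3,-8,E); sL=160/197, sR=160/197; mL=0, mR=240/197; mL+mR=240/197 → advance +1; mR−mL=240/197 → turn +1·90°
n=6: pose=(4,-8,N); sL=40/37, sR=4/5; mL=-52/185, mR=274/185; mL+mR=6/5 → advance +1; mR−mL=326/185 → turn +1·90°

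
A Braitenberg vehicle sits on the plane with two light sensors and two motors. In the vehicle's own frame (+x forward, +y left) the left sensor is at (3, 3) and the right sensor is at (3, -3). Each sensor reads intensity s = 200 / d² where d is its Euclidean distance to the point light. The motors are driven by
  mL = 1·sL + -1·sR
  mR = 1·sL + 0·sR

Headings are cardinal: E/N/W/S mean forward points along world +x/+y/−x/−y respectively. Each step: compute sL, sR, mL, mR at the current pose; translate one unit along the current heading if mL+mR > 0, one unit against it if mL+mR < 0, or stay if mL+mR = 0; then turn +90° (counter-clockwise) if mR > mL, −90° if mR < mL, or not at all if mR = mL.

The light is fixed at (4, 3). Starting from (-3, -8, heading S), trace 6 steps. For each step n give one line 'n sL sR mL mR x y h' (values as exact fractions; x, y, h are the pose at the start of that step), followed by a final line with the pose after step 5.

0 50/53 25/37 525/1961 50/53 -3 -8 S
1 200/97 200/241 28800/23377 200/97 -3 -9 E
2 100/81 20/9 -80/81 100/81 -2 -9 N
3 200/277 40/29 -5280/8033 200/277 -2 -8 W
4 50/53 25/37 525/1961 50/53 -3 -8 S
5 200/97 200/241 28800/23377 200/97 -3 -9 E
final -2 -9 N

n=0: pose=(-3,-8,S); sL=50/53, sR=25/37; mL=525/1961, mR=50/53; mL+mR=2375/1961 → advance +1; mR−mL=25/37 → turn +1·90°
n=1: pose=(-3,-9,E); sL=200/97, sR=200/241; mL=28800/23377, mR=200/97; mL+mR=77000/23377 → advance +1; mR−mL=200/241 → turn +1·90°
n=2: pose=(-2,-9,N); sL=100/81, sR=20/9; mL=-80/81, mR=100/81; mL+mR=20/81 → advance +1; mR−mL=20/9 → turn +1·90°
n=3: pose=(-2,-8,W); sL=200/277, sR=40/29; mL=-5280/8033, mR=200/277; mL+mR=520/8033 → advance +1; mR−mL=40/29 → turn +1·90°
n=4: pose=(-3,-8,S); sL=50/53, sR=25/37; mL=525/1961, mR=50/53; mL+mR=2375/1961 → advance +1; mR−mL=25/37 → turn +1·90°
n=5: pose=(-3,-9,E); sL=200/97, sR=200/241; mL=28800/23377, mR=200/97; mL+mR=77000/23377 → advance +1; mR−mL=200/241 → turn +1·90°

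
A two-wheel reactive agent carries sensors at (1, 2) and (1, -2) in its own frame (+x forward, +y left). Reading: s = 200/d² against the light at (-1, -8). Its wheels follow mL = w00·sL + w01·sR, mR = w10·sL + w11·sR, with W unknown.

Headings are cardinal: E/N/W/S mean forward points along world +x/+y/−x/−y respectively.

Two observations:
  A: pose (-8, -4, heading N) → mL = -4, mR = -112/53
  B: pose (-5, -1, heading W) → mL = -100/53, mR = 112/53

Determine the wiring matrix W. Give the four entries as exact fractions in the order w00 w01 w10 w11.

obs A: pose=(-8,-4,N) → sL=100/53, sR=4, mL=-4, mR=-112/53
obs B: pose=(-5,-1,W) → sL=4, sR=100/53, mL=-100/53, mR=112/53
sensor matrix S = [[100/53, 4], [4, 100/53]]; det S = -34944/2809
solve [mL_A; mL_B] = S·[w00; w01] and [mR_A; mR_B] = S·[w10; w11]:
  w00 = 0, w01 = -1, w10 = 1, w11 = -1

0 -1 1 -1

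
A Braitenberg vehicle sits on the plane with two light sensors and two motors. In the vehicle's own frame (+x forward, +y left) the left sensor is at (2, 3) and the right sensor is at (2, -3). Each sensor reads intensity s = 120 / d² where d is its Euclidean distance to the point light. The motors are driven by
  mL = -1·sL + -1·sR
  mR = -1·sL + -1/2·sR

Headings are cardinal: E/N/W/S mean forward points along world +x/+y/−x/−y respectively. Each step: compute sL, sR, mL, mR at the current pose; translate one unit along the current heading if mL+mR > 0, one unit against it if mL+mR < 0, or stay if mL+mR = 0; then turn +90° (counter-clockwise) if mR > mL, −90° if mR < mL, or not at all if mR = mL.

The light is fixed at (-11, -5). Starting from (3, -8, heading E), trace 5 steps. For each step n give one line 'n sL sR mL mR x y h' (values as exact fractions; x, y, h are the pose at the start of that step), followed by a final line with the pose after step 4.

0 15/32 30/73 -2055/2336 -1575/2336 3 -8 E
1 120/101 120/257 -42960/25957 -36900/25957 2 -8 N
2 12/17 60/61 -1752/1037 -1242/1037 2 -9 W
3 24/65 120/157 -11568/10205 -7668/10205 3 -9 S
4 15/32 30/73 -2055/2336 -1575/2336 3 -8 E
final 2 -8 N

n=0: pose=(3,-8,E); sL=15/32, sR=30/73; mL=-2055/2336, mR=-1575/2336; mL+mR=-1815/1168 → advance -1; mR−mL=15/73 → turn +1·90°
n=1: pose=(2,-8,N); sL=120/101, sR=120/257; mL=-42960/25957, mR=-36900/25957; mL+mR=-79860/25957 → advance -1; mR−mL=60/257 → turn +1·90°
n=2: pose=(2,-9,W); sL=12/17, sR=60/61; mL=-1752/1037, mR=-1242/1037; mL+mR=-2994/1037 → advance -1; mR−mL=30/61 → turn +1·90°
n=3: pose=(3,-9,S); sL=24/65, sR=120/157; mL=-11568/10205, mR=-7668/10205; mL+mR=-19236/10205 → advance -1; mR−mL=60/157 → turn +1·90°
n=4: pose=(3,-8,E); sL=15/32, sR=30/73; mL=-2055/2336, mR=-1575/2336; mL+mR=-1815/1168 → advance -1; mR−mL=15/73 → turn +1·90°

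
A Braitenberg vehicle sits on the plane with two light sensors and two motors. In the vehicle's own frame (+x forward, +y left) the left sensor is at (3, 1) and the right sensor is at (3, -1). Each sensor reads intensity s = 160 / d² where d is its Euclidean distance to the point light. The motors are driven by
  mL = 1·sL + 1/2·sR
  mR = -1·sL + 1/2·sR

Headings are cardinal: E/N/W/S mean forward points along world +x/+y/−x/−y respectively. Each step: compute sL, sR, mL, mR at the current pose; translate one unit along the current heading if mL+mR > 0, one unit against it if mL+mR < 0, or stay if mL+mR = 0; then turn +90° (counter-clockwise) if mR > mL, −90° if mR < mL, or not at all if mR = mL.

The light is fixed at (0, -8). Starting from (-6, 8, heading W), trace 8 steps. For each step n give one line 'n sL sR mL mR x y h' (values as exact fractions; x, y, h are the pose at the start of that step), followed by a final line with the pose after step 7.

n=0: pose=(-6,8,W); sL=80/153, sR=16/37; mL=4184/5661, mR=-1736/5661; mL+mR=16/37 → advance +1; mR−mL=-160/153 → turn -1·90°
n=1: pose=(-7,8,N); sL=32/85, sR=160/397; mL=19504/33745, mR=-5904/33745; mL+mR=160/397 → advance +1; mR−mL=-64/85 → turn -1·90°
n=2: pose=(-7,9,E); sL=8/17, sR=10/17; mL=13/17, mR=-3/17; mL+mR=10/17 → advance +1; mR−mL=-16/17 → turn -1·90°
n=3: pose=(-6,9,S); sL=160/221, sR=32/49; mL=11376/10829, mR=-4304/10829; mL+mR=32/49 → advance +1; mR−mL=-320/221 → turn -1·90°
n=4: pose=(-6,8,W); sL=80/153, sR=16/37; mL=4184/5661, mR=-1736/5661; mL+mR=16/37 → advance +1; mR−mL=-160/153 → turn -1·90°
n=5: pose=(-7,8,N); sL=32/85, sR=160/397; mL=19504/33745, mR=-5904/33745; mL+mR=160/397 → advance +1; mR−mL=-64/85 → turn -1·90°
n=6: pose=(-7,9,E); sL=8/17, sR=10/17; mL=13/17, mR=-3/17; mL+mR=10/17 → advance +1; mR−mL=-16/17 → turn -1·90°
n=7: pose=(-6,9,S); sL=160/221, sR=32/49; mL=11376/10829, mR=-4304/10829; mL+mR=32/49 → advance +1; mR−mL=-320/221 → turn -1·90°

0 80/153 16/37 4184/5661 -1736/5661 -6 8 W
1 32/85 160/397 19504/33745 -5904/33745 -7 8 N
2 8/17 10/17 13/17 -3/17 -7 9 E
3 160/221 32/49 11376/10829 -4304/10829 -6 9 S
4 80/153 16/37 4184/5661 -1736/5661 -6 8 W
5 32/85 160/397 19504/33745 -5904/33745 -7 8 N
6 8/17 10/17 13/17 -3/17 -7 9 E
7 160/221 32/49 11376/10829 -4304/10829 -6 9 S
final -6 8 W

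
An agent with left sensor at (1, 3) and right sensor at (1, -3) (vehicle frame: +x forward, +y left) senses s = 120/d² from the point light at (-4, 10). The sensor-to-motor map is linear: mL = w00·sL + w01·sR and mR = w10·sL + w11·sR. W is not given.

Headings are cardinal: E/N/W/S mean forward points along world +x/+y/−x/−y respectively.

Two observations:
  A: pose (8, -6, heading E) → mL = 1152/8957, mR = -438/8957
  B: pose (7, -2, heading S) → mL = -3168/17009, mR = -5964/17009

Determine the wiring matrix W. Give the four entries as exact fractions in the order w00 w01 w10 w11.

1 -1 1/2 -1

obs A: pose=(8,-6,E) → sL=60/169, sR=12/53, mL=1152/8957, mR=-438/8957
obs B: pose=(7,-2,S) → sL=24/73, sR=120/233, mL=-3168/17009, mR=-5964/17009
sensor matrix S = [[60/169, 12/53], [24/73, 120/233]]; det S = 16516224/152349613
solve [mL_A; mL_B] = S·[w00; w01] and [mR_A; mR_B] = S·[w10; w11]:
  w00 = 1, w01 = -1, w10 = 1/2, w11 = -1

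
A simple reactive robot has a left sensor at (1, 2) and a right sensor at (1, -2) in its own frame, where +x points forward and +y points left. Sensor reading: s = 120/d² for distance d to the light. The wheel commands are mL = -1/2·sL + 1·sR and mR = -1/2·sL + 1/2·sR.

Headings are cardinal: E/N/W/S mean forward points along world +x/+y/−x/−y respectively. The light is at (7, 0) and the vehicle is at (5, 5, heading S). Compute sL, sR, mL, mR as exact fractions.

15/2 15/4 0 -15/8

left sensor world pos  = (7, 4); dL² = 16
right sensor world pos = (3, 4); dR² = 32
sL = 120/16 = 15/2
sR = 120/32 = 15/4
mL = -1/2·sL + 1·sR = 0
mR = -1/2·sL + 1/2·sR = -15/8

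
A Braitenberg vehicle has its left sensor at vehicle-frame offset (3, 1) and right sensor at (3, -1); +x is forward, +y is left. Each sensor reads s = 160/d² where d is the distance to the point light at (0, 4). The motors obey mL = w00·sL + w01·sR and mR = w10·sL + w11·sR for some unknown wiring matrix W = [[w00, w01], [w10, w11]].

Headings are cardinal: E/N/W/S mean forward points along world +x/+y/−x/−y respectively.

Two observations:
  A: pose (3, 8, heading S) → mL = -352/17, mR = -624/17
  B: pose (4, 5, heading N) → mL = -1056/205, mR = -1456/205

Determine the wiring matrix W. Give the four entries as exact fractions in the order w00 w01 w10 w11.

obs A: pose=(3,8,S) → sL=160/17, sR=32, mL=-352/17, mR=-624/17
obs B: pose=(4,5,N) → sL=32/5, sR=160/41, mL=-1056/205, mR=-1456/205
sensor matrix S = [[160/17, 32], [32/5, 160/41]]; det S = -585728/3485
solve [mL_A; mL_B] = S·[w00; w01] and [mR_A; mR_B] = S·[w10; w11]:
  w00 = -1/2, w01 = -1/2, w10 = -1/2, w11 = -1

-1/2 -1/2 -1/2 -1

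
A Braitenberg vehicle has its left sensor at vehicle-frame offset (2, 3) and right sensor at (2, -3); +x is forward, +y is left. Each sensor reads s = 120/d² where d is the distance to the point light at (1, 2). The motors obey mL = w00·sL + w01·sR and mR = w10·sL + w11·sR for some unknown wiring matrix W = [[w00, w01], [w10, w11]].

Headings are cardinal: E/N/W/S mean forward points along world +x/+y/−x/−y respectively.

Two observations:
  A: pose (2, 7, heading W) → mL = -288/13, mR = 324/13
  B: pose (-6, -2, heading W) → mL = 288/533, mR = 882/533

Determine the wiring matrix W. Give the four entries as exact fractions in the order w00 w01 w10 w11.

obs A: pose=(2,7,W) → sL=24, sR=24/13, mL=-288/13, mR=324/13
obs B: pose=(-6,-2,W) → sL=12/13, sR=60/41, mL=288/533, mR=882/533
sensor matrix S = [[24, 24/13], [12/13, 60/41]]; det S = 231552/6929
solve [mL_A; mL_B] = S·[w00; w01] and [mR_A; mR_B] = S·[w10; w11]:
  w00 = -1, w01 = 1, w10 = 1, w11 = 1/2

-1 1 1 1/2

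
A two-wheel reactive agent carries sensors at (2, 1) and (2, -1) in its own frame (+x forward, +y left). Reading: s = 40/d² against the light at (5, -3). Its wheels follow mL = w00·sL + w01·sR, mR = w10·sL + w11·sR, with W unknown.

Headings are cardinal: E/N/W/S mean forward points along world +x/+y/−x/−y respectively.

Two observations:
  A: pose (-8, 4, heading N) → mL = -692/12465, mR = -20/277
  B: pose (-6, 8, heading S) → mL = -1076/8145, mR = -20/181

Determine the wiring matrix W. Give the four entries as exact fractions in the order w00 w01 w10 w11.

obs A: pose=(-8,4,N) → sL=40/277, sR=8/45, mL=-692/12465, mR=-20/277
obs B: pose=(-6,8,S) → sL=40/181, sR=8/45, mL=-1076/8145, mR=-20/181
sensor matrix S = [[40/277, 8/45], [40/181, 8/45]]; det S = -2048/150411
solve [mL_A; mL_B] = S·[w00; w01] and [mR_A; mR_B] = S·[w10; w11]:
  w00 = -1, w01 = 1/2, w10 = -1/2, w11 = 0

-1 1/2 -1/2 0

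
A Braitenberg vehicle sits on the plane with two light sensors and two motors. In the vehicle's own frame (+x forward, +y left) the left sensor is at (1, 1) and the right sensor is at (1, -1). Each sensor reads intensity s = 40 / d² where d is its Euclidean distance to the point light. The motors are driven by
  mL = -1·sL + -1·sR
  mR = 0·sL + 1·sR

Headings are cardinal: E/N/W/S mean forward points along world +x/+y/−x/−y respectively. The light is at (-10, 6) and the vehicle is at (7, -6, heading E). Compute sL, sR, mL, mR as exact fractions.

8/89 40/493 -7504/43877 40/493

left sensor world pos  = (8, -5); dL² = 445
right sensor world pos = (8, -7); dR² = 493
sL = 40/445 = 8/89
sR = 40/493 = 40/493
mL = -1·sL + -1·sR = -7504/43877
mR = 0·sL + 1·sR = 40/493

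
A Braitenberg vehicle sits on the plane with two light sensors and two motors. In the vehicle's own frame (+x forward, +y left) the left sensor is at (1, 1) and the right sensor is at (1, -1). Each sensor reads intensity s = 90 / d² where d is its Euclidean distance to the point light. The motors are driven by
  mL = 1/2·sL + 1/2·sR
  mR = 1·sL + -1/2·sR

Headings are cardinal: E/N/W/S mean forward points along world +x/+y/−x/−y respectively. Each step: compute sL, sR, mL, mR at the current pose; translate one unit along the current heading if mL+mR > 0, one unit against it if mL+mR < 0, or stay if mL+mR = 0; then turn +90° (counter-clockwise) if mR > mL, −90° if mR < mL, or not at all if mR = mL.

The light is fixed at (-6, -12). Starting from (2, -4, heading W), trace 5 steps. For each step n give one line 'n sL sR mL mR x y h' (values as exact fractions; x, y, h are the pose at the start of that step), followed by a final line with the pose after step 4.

n=0: pose=(2,-4,W); sL=45/49, sR=9/13; mL=513/637, mR=729/1274; mL+mR=135/98 → advance +1; mR−mL=-297/1274 → turn -1·90°
n=1: pose=(1,-4,N); sL=10/13, sR=18/29; mL=262/377, mR=173/377; mL+mR=15/13 → advance +1; mR−mL=-89/377 → turn -1·90°
n=2: pose=(1,-3,E); sL=45/82, sR=45/64; mL=3285/5248, mR=1035/5248; mL+mR=135/164 → advance +1; mR−mL=-1125/2624 → turn -1·90°
n=3: pose=(2,-3,S); sL=18/29, sR=90/113; mL=2322/3277, mR=729/3277; mL+mR=27/29 → advance +1; mR−mL=-1593/3277 → turn -1·90°
n=4: pose=(2,-4,W); sL=45/49, sR=9/13; mL=513/637, mR=729/1274; mL+mR=135/98 → advance +1; mR−mL=-297/1274 → turn -1·90°

0 45/49 9/13 513/637 729/1274 2 -4 W
1 10/13 18/29 262/377 173/377 1 -4 N
2 45/82 45/64 3285/5248 1035/5248 1 -3 E
3 18/29 90/113 2322/3277 729/3277 2 -3 S
4 45/49 9/13 513/637 729/1274 2 -4 W
final 1 -4 N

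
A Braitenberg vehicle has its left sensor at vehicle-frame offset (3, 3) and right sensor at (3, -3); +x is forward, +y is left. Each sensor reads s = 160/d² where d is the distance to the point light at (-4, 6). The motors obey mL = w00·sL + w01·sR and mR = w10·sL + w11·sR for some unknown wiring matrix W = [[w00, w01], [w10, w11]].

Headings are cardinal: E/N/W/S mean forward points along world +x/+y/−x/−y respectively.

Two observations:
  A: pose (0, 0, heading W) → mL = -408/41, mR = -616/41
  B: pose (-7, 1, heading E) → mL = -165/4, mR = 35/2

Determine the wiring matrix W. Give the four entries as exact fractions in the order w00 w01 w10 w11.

-1 -1/2 1/2 -1

obs A: pose=(0,0,W) → sL=80/41, sR=16, mL=-408/41, mR=-616/41
obs B: pose=(-7,1,E) → sL=40, sR=5/2, mL=-165/4, mR=35/2
sensor matrix S = [[80/41, 16], [40, 5/2]]; det S = -26040/41
solve [mL_A; mL_B] = S·[w00; w01] and [mR_A; mR_B] = S·[w10; w11]:
  w00 = -1, w01 = -1/2, w10 = 1/2, w11 = -1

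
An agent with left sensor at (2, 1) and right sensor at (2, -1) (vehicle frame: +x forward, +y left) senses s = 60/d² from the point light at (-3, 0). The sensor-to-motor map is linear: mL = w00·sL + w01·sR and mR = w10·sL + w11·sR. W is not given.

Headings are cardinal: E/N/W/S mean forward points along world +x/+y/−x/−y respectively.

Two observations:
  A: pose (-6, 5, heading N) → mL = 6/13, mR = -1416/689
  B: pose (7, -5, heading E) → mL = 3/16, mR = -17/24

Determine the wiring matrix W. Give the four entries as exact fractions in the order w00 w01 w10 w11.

1/2 0 -1 -1

obs A: pose=(-6,5,N) → sL=12/13, sR=60/53, mL=6/13, mR=-1416/689
obs B: pose=(7,-5,E) → sL=3/8, sR=1/3, mL=3/16, mR=-17/24
sensor matrix S = [[12/13, 60/53], [3/8, 1/3]]; det S = -161/1378
solve [mL_A; mL_B] = S·[w00; w01] and [mR_A; mR_B] = S·[w10; w11]:
  w00 = 1/2, w01 = 0, w10 = -1, w11 = -1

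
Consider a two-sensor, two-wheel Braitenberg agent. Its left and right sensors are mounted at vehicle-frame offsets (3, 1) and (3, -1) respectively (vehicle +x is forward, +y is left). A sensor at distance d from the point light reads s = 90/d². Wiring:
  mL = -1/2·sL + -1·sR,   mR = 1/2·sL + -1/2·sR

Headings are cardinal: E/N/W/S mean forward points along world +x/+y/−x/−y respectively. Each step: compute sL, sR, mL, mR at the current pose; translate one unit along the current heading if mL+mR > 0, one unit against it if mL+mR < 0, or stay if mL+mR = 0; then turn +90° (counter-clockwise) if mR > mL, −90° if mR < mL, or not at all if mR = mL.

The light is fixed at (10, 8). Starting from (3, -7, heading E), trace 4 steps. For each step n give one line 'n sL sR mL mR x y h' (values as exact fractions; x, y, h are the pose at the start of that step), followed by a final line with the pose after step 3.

0 45/106 45/136 -3915/7208 675/14416 3 -7 E
1 2/5 90/193 -643/965 -32/965 2 -7 N
2 9/41 45/173 -5247/14186 -144/7093 2 -8 W
3 90/397 18/85 -10971/33745 252/33745 3 -8 S
final 3 -7 E

n=0: pose=(3,-7,E); sL=45/106, sR=45/136; mL=-3915/7208, mR=675/14416; mL+mR=-135/272 → advance -1; mR−mL=8505/14416 → turn +1·90°
n=1: pose=(2,-7,N); sL=2/5, sR=90/193; mL=-643/965, mR=-32/965; mL+mR=-135/193 → advance -1; mR−mL=611/965 → turn +1·90°
n=2: pose=(2,-8,W); sL=9/41, sR=45/173; mL=-5247/14186, mR=-144/7093; mL+mR=-135/346 → advance -1; mR−mL=4959/14186 → turn +1·90°
n=3: pose=(3,-8,S); sL=90/397, sR=18/85; mL=-10971/33745, mR=252/33745; mL+mR=-27/85 → advance -1; mR−mL=11223/33745 → turn +1·90°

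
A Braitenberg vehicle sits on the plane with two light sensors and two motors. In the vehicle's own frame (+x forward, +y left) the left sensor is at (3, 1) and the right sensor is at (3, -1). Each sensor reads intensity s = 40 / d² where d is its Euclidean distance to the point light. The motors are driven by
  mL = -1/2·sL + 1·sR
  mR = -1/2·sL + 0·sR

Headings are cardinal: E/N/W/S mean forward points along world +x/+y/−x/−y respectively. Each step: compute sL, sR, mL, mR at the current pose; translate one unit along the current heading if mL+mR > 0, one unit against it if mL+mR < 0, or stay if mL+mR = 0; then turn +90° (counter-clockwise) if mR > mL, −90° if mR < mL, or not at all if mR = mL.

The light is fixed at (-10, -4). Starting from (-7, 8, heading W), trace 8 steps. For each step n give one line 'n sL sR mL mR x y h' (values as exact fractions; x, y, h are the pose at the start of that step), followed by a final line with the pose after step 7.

0 40/121 40/169 1460/20449 -20/121 -7 8 W
1 20/117 4/25 218/2925 -10/117 -6 8 N
2 40/193 40/149 4740/28757 -20/193 -6 7 E
3 2/5 1/2 3/10 -1/5 -5 7 S
4 8/17 8/25 36/425 -4/17 -5 6 W
5 20/97 20/109 850/10573 -10/97 -4 6 N
6 40/181 8/29 868/5249 -20/181 -4 5 E
7 2/5 5/9 16/45 -1/5 -3 5 S
final -3 4 W

n=0: pose=(-7,8,W); sL=40/121, sR=40/169; mL=1460/20449, mR=-20/121; mL+mR=-1920/20449 → advance -1; mR−mL=-40/169 → turn -1·90°
n=1: pose=(-6,8,N); sL=20/117, sR=4/25; mL=218/2925, mR=-10/117; mL+mR=-32/2925 → advance -1; mR−mL=-4/25 → turn -1·90°
n=2: pose=(-6,7,E); sL=40/193, sR=40/149; mL=4740/28757, mR=-20/193; mL+mR=1760/28757 → advance +1; mR−mL=-40/149 → turn -1·90°
n=3: pose=(-5,7,S); sL=2/5, sR=1/2; mL=3/10, mR=-1/5; mL+mR=1/10 → advance +1; mR−mL=-1/2 → turn -1·90°
n=4: pose=(-5,6,W); sL=8/17, sR=8/25; mL=36/425, mR=-4/17; mL+mR=-64/425 → advance -1; mR−mL=-8/25 → turn -1·90°
n=5: pose=(-4,6,N); sL=20/97, sR=20/109; mL=850/10573, mR=-10/97; mL+mR=-240/10573 → advance -1; mR−mL=-20/109 → turn -1·90°
n=6: pose=(-4,5,E); sL=40/181, sR=8/29; mL=868/5249, mR=-20/181; mL+mR=288/5249 → advance +1; mR−mL=-8/29 → turn -1·90°
n=7: pose=(-3,5,S); sL=2/5, sR=5/9; mL=16/45, mR=-1/5; mL+mR=7/45 → advance +1; mR−mL=-5/9 → turn -1·90°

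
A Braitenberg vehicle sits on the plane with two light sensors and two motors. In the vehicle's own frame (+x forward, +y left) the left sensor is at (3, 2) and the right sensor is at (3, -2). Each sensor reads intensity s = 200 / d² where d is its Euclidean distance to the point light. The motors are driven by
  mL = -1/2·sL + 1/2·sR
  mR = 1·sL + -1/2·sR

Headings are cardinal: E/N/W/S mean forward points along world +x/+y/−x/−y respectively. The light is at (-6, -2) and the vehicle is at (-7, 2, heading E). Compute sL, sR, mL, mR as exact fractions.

5 25 10 -15/2

left sensor world pos  = (-4, 4); dL² = 40
right sensor world pos = (-4, 0); dR² = 8
sL = 200/40 = 5
sR = 200/8 = 25
mL = -1/2·sL + 1/2·sR = 10
mR = 1·sL + -1/2·sR = -15/2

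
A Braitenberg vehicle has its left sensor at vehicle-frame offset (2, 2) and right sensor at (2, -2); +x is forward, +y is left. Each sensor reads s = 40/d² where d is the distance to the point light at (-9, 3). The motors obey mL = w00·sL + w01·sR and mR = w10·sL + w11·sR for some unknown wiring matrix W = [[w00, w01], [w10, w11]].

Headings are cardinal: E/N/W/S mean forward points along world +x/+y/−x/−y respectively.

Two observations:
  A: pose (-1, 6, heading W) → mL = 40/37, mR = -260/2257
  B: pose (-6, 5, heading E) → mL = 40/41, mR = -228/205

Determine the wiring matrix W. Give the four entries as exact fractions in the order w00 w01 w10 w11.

obs A: pose=(-1,6,W) → sL=40/37, sR=40/61, mL=40/37, mR=-260/2257
obs B: pose=(-6,5,E) → sL=40/41, sR=8/5, mL=40/41, mR=-228/205
sensor matrix S = [[40/37, 40/61], [40/41, 8/5]]; det S = 100864/92537
solve [mL_A; mL_B] = S·[w00; w01] and [mR_A; mR_B] = S·[w10; w11]:
  w00 = 1, w01 = 0, w10 = 1/2, w11 = -1

1 0 1/2 -1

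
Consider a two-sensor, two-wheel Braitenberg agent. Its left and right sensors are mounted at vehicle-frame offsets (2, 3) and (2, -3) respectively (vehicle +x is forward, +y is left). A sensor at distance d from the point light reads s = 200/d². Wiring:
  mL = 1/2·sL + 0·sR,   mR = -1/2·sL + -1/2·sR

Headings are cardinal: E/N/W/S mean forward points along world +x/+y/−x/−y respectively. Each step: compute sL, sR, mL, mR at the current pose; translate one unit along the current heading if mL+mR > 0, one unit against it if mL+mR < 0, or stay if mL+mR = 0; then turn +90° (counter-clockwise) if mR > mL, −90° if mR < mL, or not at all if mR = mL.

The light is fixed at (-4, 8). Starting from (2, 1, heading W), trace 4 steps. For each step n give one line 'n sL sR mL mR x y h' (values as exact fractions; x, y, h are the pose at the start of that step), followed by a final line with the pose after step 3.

0 50/29 25/4 25/29 -925/232 2 1 W
1 200/41 8/5 100/41 -664/205 3 1 N
2 100/53 100/101 50/53 -7700/5353 3 0 E
3 200/181 200/109 100/181 -29000/19729 2 0 S
final 2 1 W

n=0: pose=(2,1,W); sL=50/29, sR=25/4; mL=25/29, mR=-925/232; mL+mR=-25/8 → advance -1; mR−mL=-1125/232 → turn -1·90°
n=1: pose=(3,1,N); sL=200/41, sR=8/5; mL=100/41, mR=-664/205; mL+mR=-4/5 → advance -1; mR−mL=-1164/205 → turn -1·90°
n=2: pose=(3,0,E); sL=100/53, sR=100/101; mL=50/53, mR=-7700/5353; mL+mR=-50/101 → advance -1; mR−mL=-12750/5353 → turn -1·90°
n=3: pose=(2,0,S); sL=200/181, sR=200/109; mL=100/181, mR=-29000/19729; mL+mR=-100/109 → advance -1; mR−mL=-39900/19729 → turn -1·90°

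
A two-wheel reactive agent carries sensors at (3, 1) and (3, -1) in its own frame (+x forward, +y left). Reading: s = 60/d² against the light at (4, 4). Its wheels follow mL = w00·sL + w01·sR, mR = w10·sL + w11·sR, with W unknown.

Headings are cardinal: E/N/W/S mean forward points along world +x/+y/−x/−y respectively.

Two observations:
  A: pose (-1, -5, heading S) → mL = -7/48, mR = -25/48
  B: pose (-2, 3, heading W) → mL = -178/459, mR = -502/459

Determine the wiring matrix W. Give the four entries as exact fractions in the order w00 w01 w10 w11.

obs A: pose=(-1,-5,S) → sL=3/8, sR=1/3, mL=-7/48, mR=-25/48
obs B: pose=(-2,3,W) → sL=12/17, sR=20/27, mL=-178/459, mR=-502/459
sensor matrix S = [[3/8, 1/3], [12/17, 20/27]]; det S = 13/306
solve [mL_A; mL_B] = S·[w00; w01] and [mR_A; mR_B] = S·[w10; w11]:
  w00 = 1/2, w01 = -1, w10 = -1/2, w11 = -1

1/2 -1 -1/2 -1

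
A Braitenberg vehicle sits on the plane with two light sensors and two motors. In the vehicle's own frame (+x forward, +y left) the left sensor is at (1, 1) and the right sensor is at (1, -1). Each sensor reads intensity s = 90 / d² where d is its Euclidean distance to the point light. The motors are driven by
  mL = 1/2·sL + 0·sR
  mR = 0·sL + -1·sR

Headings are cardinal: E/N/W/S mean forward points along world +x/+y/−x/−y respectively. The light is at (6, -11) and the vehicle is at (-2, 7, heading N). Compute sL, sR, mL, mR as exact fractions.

45/221 9/41 45/442 -9/41

left sensor world pos  = (-3, 8); dL² = 442
right sensor world pos = (-1, 8); dR² = 410
sL = 90/442 = 45/221
sR = 90/410 = 9/41
mL = 1/2·sL + 0·sR = 45/442
mR = 0·sL + -1·sR = -9/41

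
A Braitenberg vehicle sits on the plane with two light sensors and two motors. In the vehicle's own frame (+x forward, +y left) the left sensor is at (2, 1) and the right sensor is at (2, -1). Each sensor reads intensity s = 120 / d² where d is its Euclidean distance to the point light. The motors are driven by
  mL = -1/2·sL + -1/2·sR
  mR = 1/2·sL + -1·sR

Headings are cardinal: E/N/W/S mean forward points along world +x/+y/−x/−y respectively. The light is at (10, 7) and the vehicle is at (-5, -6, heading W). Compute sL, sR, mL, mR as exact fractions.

left sensor world pos  = (-7, -7); dL² = 485
right sensor world pos = (-7, -5); dR² = 433
sL = 120/485 = 24/97
sR = 120/433 = 120/433
mL = -1/2·sL + -1/2·sR = -11016/42001
mR = 1/2·sL + -1·sR = -6444/42001

24/97 120/433 -11016/42001 -6444/42001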